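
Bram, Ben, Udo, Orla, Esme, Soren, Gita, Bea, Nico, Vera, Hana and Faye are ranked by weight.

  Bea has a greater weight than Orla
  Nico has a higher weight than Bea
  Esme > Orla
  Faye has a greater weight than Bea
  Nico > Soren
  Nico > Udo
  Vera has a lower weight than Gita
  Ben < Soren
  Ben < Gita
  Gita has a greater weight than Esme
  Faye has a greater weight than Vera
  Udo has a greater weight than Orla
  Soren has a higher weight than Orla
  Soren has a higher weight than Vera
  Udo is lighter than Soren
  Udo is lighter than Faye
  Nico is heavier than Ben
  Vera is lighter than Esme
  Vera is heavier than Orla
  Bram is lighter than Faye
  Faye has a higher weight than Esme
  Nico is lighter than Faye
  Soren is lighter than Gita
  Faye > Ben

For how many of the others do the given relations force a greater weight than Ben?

4

Directly above Ben: Soren, Gita, Nico, Faye.
No other element is forced above Ben by the given relations, so the count is 4.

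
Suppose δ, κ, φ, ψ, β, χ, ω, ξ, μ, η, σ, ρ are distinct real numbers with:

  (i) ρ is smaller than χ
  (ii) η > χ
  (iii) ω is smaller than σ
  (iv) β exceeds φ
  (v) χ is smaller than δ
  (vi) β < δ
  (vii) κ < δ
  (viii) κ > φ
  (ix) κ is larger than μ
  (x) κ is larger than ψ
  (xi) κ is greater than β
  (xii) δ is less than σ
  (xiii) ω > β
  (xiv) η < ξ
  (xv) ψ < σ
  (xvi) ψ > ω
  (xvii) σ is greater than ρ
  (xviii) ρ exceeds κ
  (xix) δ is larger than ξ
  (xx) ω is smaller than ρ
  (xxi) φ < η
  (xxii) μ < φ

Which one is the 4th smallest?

ω

Piecing the relations together gives one ordering: μ < φ < β < ω < ψ < κ < ρ < χ < η < ξ < δ < σ.
Counting 4 from the smallest end gives ω.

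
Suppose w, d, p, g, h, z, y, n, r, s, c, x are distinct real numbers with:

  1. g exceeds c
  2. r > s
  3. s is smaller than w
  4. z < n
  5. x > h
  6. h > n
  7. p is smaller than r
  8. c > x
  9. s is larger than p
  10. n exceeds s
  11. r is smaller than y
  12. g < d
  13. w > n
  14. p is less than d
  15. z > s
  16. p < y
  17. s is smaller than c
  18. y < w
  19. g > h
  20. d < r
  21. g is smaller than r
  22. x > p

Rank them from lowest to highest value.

p < s < z < n < h < x < c < g < d < r < y < w

The consecutive links are each given: p < s; s < z; z < n; n < h; h < x; x < c; c < g; g < d; d < r; r < y; y < w.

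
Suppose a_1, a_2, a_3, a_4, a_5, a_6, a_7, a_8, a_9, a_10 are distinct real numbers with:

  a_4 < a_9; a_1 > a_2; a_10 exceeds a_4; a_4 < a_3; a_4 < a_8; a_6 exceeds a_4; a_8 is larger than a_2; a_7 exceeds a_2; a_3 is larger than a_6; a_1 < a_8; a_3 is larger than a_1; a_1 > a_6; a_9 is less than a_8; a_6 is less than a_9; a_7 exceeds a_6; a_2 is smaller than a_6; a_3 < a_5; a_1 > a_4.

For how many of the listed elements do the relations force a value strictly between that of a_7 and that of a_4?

1

Chaining upward from a_4 reaches: a_6, a_1, a_3, a_5, a_10, a_9, a_8.
Chaining downward from a_7 reaches: a_2, a_6.
Strictly between a_4 and a_7 are those in both lists: a_6 — 1 element.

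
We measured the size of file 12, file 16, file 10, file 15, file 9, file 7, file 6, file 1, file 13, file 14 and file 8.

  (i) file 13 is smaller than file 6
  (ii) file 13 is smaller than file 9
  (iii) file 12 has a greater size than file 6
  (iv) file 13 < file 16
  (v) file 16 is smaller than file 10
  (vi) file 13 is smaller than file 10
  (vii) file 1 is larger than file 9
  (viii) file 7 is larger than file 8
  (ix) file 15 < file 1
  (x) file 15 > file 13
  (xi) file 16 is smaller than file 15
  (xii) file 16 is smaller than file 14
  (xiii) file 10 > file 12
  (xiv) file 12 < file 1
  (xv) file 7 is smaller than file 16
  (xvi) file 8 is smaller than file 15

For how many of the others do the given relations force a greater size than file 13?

The elements the relations force above file 13 are file 9, file 16, file 6, file 15, file 12, file 1, file 14, file 10 — no chain reaches any other.
That is 8.

8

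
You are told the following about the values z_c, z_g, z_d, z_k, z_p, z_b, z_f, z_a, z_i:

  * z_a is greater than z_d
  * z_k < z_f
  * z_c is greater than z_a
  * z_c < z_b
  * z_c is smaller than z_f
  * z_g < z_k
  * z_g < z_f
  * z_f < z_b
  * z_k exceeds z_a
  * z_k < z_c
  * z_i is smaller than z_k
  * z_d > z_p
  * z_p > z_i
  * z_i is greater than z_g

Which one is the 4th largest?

Chaining the given pairs: z_g < z_i < z_p < z_d < z_a < z_k < z_c < z_f < z_b.
Counting 4 from the largest end gives z_k.

z_k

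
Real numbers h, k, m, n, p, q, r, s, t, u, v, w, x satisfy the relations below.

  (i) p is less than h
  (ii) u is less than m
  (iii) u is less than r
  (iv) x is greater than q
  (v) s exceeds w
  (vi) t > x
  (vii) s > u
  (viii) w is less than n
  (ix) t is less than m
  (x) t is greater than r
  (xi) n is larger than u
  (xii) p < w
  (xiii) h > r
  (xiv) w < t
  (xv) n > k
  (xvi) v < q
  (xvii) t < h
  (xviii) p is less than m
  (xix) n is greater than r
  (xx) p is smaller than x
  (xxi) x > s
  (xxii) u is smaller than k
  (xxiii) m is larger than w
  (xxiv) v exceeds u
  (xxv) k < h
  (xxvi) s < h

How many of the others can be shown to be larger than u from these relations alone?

10

The elements the relations force above u are k, v, q, s, r, n, x, t, h, m — no chain reaches any other.
That is 10.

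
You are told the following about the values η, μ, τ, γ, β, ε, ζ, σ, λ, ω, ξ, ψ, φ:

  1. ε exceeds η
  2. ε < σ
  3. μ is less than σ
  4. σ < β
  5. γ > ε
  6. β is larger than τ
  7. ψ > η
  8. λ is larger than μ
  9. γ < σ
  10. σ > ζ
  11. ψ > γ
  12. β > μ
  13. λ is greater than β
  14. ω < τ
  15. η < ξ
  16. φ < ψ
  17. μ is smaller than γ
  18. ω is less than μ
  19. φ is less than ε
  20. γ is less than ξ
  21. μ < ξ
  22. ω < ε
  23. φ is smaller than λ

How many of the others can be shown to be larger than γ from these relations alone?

5

From γ the given relations immediately reach ψ, ξ, σ.
From those, β — 4 in total.
From those, λ — 5 in total.
No other element is forced above γ by the given relations, so the count is 5.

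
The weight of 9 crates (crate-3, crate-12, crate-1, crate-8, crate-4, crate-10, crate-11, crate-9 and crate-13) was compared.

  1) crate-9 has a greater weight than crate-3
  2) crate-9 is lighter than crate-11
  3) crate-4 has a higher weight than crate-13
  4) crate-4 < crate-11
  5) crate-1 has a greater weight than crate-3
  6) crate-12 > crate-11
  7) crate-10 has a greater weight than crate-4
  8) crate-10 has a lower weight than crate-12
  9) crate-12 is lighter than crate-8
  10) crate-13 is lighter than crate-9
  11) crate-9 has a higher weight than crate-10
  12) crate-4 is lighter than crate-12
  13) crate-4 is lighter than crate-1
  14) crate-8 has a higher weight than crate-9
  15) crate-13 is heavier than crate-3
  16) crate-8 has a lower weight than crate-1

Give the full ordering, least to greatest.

crate-3 < crate-13 < crate-4 < crate-10 < crate-9 < crate-11 < crate-12 < crate-8 < crate-1

Nothing is placed below crate-3, so it is least; from there crate-3 < crate-13; crate-13 < crate-4; crate-4 < crate-10; crate-10 < crate-9; crate-9 < crate-11; crate-11 < crate-12; crate-12 < crate-8; crate-8 < crate-1, each given directly.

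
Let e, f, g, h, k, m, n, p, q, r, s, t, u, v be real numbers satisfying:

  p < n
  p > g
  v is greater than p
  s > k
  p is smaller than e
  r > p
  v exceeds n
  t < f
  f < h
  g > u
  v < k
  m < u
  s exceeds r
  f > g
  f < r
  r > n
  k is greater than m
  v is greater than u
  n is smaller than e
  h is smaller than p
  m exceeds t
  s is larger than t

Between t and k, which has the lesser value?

t

Link the given pairs in sequence: t < m; m < u; u < g; g < f; f < h; h < p; p < n; n < v; v < k.
Chaining these gives t < m < u < g < f < h < p < n < v < k.
So t < k; t is the smaller of the two.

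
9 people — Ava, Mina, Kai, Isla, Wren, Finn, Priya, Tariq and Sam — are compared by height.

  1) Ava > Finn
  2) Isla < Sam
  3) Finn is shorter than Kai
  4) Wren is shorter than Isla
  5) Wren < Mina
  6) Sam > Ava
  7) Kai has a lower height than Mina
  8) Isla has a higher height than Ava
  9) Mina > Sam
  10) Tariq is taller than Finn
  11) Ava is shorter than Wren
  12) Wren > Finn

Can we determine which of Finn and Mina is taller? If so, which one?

Mina

Link the given pairs in sequence: Finn < Ava; Ava < Wren; Wren < Isla; Isla < Sam; Sam < Mina.
Chaining these gives Finn < Ava < Wren < Isla < Sam < Mina.
So Mina is taller.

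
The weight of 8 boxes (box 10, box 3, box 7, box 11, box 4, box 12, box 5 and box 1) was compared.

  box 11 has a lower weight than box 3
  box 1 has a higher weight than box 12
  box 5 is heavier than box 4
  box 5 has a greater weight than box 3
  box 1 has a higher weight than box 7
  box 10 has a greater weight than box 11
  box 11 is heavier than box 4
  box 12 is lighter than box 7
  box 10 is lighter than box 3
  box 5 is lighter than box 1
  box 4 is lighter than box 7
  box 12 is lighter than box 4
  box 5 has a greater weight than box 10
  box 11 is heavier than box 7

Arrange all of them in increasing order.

Each adjacent pair is fixed by a given relation: box 12 < box 4; box 4 < box 7; box 7 < box 11; box 11 < box 10; box 10 < box 3; box 3 < box 5; box 5 < box 1. Chaining them end to end gives the full order.

box 12 < box 4 < box 7 < box 11 < box 10 < box 3 < box 5 < box 1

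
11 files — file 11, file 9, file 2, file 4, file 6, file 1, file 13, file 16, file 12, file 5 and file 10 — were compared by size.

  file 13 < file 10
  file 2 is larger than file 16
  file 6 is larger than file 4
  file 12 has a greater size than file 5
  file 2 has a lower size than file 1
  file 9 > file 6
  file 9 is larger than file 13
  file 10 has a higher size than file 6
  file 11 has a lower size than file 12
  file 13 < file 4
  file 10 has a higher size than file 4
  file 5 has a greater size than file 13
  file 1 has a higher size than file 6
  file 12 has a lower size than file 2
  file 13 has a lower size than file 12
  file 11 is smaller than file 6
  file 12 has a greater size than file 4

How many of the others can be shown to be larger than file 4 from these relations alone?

From file 4 the given relations immediately reach file 12, file 6, file 10.
From those, file 9, file 2, file 1 — 6 in total.
No other element is forced above file 4 by the given relations, so the count is 6.

6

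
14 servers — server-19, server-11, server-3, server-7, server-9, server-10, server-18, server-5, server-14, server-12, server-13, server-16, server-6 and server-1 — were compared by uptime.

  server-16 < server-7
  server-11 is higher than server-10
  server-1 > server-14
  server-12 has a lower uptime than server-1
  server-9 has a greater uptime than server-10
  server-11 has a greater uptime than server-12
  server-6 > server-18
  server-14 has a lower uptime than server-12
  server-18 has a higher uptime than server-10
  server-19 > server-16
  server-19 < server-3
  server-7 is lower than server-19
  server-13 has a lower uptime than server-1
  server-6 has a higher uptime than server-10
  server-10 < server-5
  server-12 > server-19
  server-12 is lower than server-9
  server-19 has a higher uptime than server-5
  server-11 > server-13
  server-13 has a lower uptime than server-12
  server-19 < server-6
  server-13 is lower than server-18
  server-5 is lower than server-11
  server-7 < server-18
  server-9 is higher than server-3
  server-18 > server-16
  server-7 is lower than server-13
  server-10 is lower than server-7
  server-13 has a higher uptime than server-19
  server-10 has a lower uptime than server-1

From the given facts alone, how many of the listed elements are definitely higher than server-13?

6

From server-13 the given relations immediately reach server-18, server-12, server-11, server-1.
From those, server-6, server-9 — 6 in total.
No other element is forced above server-13 by the given relations, so the count is 6.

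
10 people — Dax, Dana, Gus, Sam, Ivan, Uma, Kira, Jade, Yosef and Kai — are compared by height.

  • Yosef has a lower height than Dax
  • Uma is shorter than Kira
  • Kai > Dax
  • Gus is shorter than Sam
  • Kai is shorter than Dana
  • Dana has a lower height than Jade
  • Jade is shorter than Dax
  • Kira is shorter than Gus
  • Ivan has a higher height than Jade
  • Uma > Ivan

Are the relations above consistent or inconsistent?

Chaining the given relations yields Dax < Kai < Dana < Jade, so Dax < Jade. But one relation states Jade < Dax. These cannot both hold.

inconsistent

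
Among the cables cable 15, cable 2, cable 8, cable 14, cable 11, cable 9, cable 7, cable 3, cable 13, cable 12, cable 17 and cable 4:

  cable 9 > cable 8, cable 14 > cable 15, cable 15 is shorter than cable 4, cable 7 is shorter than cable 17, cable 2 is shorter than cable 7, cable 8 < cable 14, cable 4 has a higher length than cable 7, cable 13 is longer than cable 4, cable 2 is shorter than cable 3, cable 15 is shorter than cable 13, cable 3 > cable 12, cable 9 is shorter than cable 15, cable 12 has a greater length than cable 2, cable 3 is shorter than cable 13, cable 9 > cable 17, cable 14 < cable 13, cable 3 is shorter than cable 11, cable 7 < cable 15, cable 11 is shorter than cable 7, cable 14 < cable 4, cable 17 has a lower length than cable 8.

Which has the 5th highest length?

cable 9

The consecutive relations fix a unique order: cable 2 < cable 12 < cable 3 < cable 11 < cable 7 < cable 17 < cable 8 < cable 9 < cable 15 < cable 14 < cable 4 < cable 13.
Counting 5 from the largest end gives cable 9.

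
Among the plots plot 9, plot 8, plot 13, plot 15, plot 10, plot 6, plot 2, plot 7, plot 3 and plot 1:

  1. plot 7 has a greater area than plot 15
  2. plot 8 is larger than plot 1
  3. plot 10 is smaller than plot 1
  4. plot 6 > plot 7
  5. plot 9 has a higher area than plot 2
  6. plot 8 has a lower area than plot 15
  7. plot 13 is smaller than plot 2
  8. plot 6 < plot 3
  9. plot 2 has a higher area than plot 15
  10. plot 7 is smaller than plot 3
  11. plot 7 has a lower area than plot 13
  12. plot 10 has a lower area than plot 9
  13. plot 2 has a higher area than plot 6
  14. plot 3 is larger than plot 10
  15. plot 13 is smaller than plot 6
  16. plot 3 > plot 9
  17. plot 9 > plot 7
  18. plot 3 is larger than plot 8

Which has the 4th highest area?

plot 6

Piecing the relations together gives one ordering: plot 10 < plot 1 < plot 8 < plot 15 < plot 7 < plot 13 < plot 6 < plot 2 < plot 9 < plot 3.
The 4th largest is plot 6.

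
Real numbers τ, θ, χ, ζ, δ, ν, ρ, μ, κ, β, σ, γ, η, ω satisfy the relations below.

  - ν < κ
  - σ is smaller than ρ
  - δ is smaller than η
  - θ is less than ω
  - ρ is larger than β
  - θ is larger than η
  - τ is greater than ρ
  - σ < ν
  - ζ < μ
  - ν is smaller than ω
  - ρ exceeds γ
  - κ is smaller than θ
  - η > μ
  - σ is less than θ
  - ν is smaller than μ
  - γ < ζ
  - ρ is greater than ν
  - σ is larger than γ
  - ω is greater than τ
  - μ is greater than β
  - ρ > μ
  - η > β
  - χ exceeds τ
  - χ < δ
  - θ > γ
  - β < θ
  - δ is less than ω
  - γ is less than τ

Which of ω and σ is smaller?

Link the given pairs in sequence: σ < ν; ν < μ; μ < ρ; ρ < τ; τ < χ; χ < δ; δ < η; η < θ; θ < ω.
Together: σ < ν < μ < ρ < τ < χ < δ < η < θ < ω.
So σ < ω; σ is the smaller of the two.

σ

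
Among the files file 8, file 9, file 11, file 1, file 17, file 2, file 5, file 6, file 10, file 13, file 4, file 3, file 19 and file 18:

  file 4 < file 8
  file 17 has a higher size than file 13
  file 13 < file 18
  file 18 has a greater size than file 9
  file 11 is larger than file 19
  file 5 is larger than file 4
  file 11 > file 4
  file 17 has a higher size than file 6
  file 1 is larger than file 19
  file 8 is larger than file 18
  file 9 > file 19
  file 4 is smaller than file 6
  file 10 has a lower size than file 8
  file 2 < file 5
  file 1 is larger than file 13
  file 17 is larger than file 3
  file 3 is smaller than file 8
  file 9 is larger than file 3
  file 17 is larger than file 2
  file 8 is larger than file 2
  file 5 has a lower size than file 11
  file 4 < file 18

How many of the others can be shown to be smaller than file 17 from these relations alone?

5

The elements the relations force below file 17 are file 4, file 13, file 2, file 3, file 6 — no chain reaches any other.
That is 5.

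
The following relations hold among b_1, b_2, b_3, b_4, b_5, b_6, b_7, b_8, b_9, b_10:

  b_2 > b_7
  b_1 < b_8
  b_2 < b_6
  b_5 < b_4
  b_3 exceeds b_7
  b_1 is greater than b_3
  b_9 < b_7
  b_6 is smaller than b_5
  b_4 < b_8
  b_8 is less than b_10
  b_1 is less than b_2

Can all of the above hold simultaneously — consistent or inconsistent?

The single ordering b_9 < b_7 < b_3 < b_1 < b_2 < b_6 < b_5 < b_4 < b_8 < b_10 satisfies every listed relation, so no contradiction arises.

consistent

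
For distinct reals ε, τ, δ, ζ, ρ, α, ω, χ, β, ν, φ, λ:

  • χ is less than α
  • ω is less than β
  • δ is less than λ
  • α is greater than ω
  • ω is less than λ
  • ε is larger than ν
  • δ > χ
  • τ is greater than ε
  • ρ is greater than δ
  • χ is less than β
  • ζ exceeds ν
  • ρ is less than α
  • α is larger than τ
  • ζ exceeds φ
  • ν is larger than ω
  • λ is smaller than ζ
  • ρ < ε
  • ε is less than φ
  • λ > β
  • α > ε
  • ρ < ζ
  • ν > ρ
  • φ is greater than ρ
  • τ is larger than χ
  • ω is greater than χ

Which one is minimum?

χ

Chaining upward from χ: directly above it, ω, δ, β, τ, α; then λ, ρ, ν; then ε, φ, ζ.
That covers every other element, and nothing is given below χ, so χ is the minimum.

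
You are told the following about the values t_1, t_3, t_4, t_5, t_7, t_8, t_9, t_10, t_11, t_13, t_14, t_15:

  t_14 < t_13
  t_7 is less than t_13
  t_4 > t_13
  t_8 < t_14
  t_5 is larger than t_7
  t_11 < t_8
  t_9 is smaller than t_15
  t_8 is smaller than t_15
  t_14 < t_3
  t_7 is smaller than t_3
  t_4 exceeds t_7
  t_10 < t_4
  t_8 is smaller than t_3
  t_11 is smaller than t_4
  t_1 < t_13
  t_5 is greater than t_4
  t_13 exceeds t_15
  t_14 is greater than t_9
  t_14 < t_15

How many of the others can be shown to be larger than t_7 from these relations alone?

4

From t_7 the given relations immediately reach t_13, t_3, t_4, t_5.
Nothing else is reachable above t_7; 4 in all.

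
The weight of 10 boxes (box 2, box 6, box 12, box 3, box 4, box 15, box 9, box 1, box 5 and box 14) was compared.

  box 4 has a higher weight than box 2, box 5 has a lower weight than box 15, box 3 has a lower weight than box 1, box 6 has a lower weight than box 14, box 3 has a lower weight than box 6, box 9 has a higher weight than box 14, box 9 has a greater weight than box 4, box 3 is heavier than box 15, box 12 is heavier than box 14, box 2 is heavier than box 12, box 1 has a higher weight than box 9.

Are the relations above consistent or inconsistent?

The single ordering box 5 < box 15 < box 3 < box 6 < box 14 < box 12 < box 2 < box 4 < box 9 < box 1 satisfies every listed relation, so no contradiction arises.

consistent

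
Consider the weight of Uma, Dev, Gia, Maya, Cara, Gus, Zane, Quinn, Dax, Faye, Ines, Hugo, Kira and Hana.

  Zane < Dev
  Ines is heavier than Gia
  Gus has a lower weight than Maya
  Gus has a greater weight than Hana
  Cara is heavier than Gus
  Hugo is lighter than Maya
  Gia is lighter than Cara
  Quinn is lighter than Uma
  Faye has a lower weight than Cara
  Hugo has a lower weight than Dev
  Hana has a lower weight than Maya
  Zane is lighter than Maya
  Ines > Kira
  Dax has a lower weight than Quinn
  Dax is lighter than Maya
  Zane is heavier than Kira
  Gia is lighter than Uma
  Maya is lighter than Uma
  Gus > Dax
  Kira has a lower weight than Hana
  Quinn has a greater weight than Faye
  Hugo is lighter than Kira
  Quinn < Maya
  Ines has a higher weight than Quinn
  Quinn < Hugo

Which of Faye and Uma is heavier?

Faye < Quinn and Quinn < Hugo give Faye < Hugo.
Then Hugo < Kira extends the chain to Kira.
With Kira < Hana: Faye < Quinn < Hugo < Kira < Hana.
With Hana < Gus: Faye < Quinn < Hugo < Kira < Hana < Gus.
Then Gus < Maya extends the chain to Maya.
Then Maya < Uma extends the chain to Uma.
So Faye < Uma; Uma is the heavier of the two.

Uma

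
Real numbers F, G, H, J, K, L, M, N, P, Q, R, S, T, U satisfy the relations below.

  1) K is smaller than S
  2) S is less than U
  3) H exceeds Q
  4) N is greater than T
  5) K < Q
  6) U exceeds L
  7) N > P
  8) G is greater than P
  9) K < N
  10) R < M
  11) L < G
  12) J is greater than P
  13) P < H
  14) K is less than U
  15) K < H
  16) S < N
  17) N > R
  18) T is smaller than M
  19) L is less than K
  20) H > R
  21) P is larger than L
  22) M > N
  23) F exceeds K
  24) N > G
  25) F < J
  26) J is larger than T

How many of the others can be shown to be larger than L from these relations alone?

11

From L the given relations immediately reach K, P, G, U.
From those, S, N, F, J, Q, H — 10 in total.
From those, M — 11 in total.
No other element is forced above L by the given relations, so the count is 11.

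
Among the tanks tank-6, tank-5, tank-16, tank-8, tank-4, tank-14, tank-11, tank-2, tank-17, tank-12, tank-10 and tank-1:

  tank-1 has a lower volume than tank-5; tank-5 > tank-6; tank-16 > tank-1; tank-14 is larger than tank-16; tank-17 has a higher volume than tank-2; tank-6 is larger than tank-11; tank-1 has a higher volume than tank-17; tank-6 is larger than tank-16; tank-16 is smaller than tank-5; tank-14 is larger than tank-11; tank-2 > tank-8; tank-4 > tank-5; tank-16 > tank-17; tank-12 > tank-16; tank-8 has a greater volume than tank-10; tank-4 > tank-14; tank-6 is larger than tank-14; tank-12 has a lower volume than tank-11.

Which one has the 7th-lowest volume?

tank-12

Chaining the given pairs: tank-10 < tank-8 < tank-2 < tank-17 < tank-1 < tank-16 < tank-12 < tank-11 < tank-14 < tank-6 < tank-5 < tank-4.
The 7th smallest is tank-12.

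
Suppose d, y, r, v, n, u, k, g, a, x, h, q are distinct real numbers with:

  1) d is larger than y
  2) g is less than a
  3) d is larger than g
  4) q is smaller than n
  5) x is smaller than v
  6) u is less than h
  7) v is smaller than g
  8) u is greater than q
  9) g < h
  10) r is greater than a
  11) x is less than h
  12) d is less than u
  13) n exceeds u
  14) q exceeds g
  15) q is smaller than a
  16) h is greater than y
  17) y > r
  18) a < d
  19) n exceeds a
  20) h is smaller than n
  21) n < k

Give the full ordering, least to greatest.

Nothing is placed below x, so it is least; from there x < v; v < g; g < q; q < a; a < r; r < y; y < d; d < u; u < h; h < n; n < k, each given directly.

x < v < g < q < a < r < y < d < u < h < n < k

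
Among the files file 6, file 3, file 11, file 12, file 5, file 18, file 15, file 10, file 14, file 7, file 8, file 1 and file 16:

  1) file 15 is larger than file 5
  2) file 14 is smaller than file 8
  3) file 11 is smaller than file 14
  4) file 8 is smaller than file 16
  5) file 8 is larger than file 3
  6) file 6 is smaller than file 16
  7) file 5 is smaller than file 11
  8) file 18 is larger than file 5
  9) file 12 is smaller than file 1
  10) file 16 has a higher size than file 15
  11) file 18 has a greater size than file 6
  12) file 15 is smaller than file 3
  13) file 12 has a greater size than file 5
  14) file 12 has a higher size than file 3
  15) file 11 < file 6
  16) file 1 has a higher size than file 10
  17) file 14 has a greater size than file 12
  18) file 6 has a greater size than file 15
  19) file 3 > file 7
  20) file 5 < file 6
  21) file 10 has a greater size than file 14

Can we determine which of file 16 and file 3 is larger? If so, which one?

Following the relations from file 3: file 3 < file 12 < file 14 < file 8 < file 16.
So file 16 is larger.

file 16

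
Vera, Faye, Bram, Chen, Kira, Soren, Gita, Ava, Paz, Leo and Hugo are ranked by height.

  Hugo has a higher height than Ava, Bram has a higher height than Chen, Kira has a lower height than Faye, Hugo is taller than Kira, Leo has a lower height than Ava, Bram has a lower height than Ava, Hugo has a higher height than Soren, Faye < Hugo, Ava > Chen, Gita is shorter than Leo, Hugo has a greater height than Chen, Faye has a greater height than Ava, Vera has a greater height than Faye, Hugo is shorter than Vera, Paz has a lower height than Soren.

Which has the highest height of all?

Chaining downward from Vera: directly below it, Faye, Hugo; then Kira, Chen, Soren, Ava; then Paz, Leo, Bram; then Gita.
That covers every other element, and nothing is given above Vera, so Vera is the highest height.

Vera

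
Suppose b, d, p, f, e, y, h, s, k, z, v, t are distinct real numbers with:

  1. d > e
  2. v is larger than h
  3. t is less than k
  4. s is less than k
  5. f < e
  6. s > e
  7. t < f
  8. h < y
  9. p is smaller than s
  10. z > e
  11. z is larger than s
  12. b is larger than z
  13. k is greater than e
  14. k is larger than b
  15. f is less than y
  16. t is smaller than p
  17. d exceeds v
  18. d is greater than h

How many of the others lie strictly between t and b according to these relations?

The relations place t below b. An element lies strictly between them when it is forced above t and also forced below b.
Above t: {f, y, e, p, s, z, d, k}. Below b: {f, e, p, s, z}.
Intersection: {f, e, p, s, z} — 5.

5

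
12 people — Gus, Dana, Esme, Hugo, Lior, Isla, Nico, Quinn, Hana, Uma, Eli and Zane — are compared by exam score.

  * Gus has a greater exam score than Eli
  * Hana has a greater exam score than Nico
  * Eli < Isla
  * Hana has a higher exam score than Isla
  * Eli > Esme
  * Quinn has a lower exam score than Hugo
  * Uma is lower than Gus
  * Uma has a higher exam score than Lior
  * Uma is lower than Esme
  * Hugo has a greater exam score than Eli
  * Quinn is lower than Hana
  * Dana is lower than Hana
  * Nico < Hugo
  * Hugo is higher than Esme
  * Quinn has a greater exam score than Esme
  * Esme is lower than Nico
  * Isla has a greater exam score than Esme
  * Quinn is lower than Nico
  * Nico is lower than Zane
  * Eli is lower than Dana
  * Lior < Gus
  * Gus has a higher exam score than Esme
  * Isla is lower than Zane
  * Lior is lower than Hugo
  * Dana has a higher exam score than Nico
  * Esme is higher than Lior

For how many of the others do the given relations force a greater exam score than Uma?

Directly above Uma: Esme, Gus.
One step further: Quinn, Eli, Nico, Hugo, Isla (7 so far).
One step further: Dana, Zane, Hana (10 so far).
No other element is forced above Uma by the given relations, so the count is 10.

10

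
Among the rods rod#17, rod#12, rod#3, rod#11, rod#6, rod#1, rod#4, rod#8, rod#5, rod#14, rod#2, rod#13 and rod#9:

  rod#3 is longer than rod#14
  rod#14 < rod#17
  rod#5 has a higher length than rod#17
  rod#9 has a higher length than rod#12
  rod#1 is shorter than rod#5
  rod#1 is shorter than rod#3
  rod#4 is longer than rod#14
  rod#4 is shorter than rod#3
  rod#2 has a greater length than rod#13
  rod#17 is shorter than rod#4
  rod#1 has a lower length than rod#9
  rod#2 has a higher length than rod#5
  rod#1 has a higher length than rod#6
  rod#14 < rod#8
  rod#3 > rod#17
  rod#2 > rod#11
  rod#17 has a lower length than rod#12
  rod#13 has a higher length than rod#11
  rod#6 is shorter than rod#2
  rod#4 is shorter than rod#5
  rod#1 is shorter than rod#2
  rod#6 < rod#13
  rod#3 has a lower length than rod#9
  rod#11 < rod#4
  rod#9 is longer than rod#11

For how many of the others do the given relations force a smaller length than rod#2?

8

Directly below rod#2: rod#11, rod#6, rod#13, rod#1, rod#5.
One step further: rod#17, rod#4 (7 so far).
One step further: rod#14 (8 so far).
No other element is forced below rod#2 by the given relations, so the count is 8.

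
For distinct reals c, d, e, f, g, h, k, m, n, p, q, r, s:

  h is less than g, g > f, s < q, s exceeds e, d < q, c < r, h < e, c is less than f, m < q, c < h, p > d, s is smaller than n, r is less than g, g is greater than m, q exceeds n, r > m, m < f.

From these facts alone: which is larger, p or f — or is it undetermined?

undetermined

Following every chain through f: above f we get g; below f we get c, m.
p is not reached, and no chain runs the other way from p to f.
So the given relations leave the order of f and p undetermined.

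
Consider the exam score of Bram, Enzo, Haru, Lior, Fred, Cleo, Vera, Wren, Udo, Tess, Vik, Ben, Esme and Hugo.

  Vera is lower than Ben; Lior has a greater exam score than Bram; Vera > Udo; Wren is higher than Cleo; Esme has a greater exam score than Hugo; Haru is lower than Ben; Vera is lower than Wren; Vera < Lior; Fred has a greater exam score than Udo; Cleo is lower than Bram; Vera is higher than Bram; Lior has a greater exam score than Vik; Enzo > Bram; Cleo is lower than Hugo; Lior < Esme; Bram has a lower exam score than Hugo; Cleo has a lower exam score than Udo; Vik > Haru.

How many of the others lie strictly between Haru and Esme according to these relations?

Chaining upward from Haru reaches: Vik, Lior, Ben.
Chaining downward from Esme reaches: Cleo, Bram, Udo, Vera, Hugo, Vik, Lior.
Strictly between Haru and Esme are those in both lists: Vik, Lior — 2 elements.

2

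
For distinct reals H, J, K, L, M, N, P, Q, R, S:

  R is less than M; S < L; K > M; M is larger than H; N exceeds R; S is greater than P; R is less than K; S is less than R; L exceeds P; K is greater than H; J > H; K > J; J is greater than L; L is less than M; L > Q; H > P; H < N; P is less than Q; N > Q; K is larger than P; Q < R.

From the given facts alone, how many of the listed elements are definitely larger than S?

The elements the relations force above S are L, J, R, N, M, K — no chain reaches any other.
That is 6.

6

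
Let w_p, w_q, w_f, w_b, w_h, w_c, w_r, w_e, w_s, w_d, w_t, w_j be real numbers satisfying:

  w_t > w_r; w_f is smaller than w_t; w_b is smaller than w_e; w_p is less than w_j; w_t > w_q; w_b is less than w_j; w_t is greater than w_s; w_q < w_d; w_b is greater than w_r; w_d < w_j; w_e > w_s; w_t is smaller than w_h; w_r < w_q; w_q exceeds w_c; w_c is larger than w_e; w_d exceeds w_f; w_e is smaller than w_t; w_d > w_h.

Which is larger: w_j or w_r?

w_j

The relevant relations are w_r < w_b; w_b < w_e; w_e < w_c; w_c < w_q; w_q < w_t; w_t < w_h; w_h < w_d; w_d < w_j.
Together: w_r < w_b < w_e < w_c < w_q < w_t < w_h < w_d < w_j.
So w_r < w_j; w_j is the larger of the two.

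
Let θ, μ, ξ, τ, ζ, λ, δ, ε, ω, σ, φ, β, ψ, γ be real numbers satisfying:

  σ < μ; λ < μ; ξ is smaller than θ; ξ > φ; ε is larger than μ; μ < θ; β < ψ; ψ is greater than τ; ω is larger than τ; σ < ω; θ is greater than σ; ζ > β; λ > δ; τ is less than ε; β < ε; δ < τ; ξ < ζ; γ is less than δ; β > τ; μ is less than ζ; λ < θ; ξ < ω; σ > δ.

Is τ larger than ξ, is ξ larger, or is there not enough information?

undetermined

Following every chain through τ: above τ we get β, ψ, ε, ζ, ω; below τ we get γ, δ.
ξ is not reached, and no chain runs the other way from ξ to τ.
So the given relations leave the order of τ and ξ undetermined.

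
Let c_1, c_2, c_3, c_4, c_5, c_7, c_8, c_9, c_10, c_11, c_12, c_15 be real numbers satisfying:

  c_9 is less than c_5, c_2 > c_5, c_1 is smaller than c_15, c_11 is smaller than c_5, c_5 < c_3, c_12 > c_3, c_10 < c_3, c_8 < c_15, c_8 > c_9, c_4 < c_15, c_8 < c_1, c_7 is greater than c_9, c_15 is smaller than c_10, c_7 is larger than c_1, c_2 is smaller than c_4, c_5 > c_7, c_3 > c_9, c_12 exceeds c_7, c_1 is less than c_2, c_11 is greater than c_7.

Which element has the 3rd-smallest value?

The consecutive relations fix a unique order: c_9 < c_8 < c_1 < c_7 < c_11 < c_5 < c_2 < c_4 < c_15 < c_10 < c_3 < c_12.
Counting 3 from the smallest end gives c_1.

c_1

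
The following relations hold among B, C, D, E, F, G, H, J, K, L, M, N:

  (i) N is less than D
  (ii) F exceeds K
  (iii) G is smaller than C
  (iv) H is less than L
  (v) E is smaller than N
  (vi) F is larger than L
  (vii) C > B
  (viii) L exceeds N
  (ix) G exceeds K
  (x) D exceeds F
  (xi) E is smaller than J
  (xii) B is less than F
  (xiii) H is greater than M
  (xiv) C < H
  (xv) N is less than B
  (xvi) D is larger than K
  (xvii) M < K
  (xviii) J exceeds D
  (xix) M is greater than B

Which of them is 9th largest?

M

The consecutive relations fix a unique order: E < N < B < M < K < G < C < H < L < F < D < J.
The 9th largest is M.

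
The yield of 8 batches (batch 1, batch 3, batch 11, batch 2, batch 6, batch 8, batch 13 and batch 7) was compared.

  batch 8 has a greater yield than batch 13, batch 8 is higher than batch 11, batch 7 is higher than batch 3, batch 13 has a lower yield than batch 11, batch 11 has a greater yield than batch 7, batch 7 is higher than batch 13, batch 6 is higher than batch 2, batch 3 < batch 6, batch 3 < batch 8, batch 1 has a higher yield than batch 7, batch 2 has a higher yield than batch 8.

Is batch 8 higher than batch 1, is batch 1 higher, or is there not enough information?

undetermined

Following every chain through batch 1: below batch 1 we get batch 13, batch 3, batch 7.
batch 8 is not reached, and no chain runs the other way from batch 8 to batch 1.
So the given relations leave the order of batch 1 and batch 8 undetermined.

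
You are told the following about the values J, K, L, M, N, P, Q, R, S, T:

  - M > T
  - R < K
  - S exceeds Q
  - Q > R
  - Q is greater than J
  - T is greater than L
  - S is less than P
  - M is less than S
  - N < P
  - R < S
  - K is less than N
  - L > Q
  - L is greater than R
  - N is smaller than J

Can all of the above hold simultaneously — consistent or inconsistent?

consistent

Every relation is compatible with R < K < N < J < Q < L < T < M < S < P; the set is consistent.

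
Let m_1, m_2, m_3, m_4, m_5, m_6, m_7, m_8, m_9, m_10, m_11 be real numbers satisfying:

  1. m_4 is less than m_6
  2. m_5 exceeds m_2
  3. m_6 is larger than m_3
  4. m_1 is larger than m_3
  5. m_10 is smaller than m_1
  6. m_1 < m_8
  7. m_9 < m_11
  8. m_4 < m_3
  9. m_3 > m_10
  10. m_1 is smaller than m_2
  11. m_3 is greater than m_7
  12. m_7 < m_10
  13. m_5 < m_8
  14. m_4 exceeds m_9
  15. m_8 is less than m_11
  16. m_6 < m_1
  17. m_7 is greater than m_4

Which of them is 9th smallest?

Piecing the relations together gives one ordering: m_9 < m_4 < m_7 < m_10 < m_3 < m_6 < m_1 < m_2 < m_5 < m_8 < m_11.
The 9th smallest is m_5.

m_5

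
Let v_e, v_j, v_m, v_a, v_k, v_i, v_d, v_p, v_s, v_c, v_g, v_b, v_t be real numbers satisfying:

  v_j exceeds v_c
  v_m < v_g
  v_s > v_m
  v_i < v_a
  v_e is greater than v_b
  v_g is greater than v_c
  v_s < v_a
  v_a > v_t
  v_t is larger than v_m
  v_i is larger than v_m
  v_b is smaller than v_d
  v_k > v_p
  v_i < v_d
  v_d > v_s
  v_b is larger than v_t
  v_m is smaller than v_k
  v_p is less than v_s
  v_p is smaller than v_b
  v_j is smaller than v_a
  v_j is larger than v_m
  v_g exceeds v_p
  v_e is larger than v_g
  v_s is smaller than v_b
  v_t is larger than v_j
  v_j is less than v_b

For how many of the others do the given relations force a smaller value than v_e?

From v_e the given relations immediately reach v_g, v_b.
From those, v_m, v_c, v_p, v_s, v_j, v_t — 8 in total.
No other element is forced below v_e by the given relations, so the count is 8.

8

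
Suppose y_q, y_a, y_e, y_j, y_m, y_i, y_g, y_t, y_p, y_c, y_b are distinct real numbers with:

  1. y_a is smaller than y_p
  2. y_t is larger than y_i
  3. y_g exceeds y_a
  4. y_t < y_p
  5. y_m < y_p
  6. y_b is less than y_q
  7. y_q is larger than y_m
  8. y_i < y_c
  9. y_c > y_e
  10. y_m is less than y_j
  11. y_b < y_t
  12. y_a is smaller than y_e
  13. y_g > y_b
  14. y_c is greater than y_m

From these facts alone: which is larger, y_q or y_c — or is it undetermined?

Following every chain through y_q: below y_q we get y_m, y_b.
y_c is not reached, and no chain runs the other way from y_c to y_q.
So the given relations leave the order of y_q and y_c undetermined.

undetermined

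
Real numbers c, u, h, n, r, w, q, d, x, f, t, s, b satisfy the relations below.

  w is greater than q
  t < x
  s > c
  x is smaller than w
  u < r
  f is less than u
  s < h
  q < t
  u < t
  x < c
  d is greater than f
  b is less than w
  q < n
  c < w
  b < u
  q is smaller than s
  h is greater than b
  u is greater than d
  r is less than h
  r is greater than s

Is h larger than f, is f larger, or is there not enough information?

h

f < d and d < u give f < u.
Then u < t extends the chain to t.
Then t < x extends the chain to x.
With x < c: f < d < u < t < x < c.
With c < s: f < d < u < t < x < c < s.
With s < r: f < d < u < t < x < c < s < r.
Then r < h extends the chain to h.
So h is larger.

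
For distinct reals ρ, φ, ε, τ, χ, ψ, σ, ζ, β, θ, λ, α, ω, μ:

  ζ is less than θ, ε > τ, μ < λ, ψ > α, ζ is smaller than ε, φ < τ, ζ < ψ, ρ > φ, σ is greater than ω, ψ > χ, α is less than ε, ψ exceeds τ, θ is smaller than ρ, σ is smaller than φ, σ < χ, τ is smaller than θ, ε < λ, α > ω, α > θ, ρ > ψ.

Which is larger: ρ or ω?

ρ

The relevant relations are ω < σ; σ < φ; φ < τ; τ < θ; θ < α; α < ψ; ψ < ρ.
Together: ω < σ < φ < τ < θ < α < ψ < ρ.
So ω < ρ; ρ is the larger of the two.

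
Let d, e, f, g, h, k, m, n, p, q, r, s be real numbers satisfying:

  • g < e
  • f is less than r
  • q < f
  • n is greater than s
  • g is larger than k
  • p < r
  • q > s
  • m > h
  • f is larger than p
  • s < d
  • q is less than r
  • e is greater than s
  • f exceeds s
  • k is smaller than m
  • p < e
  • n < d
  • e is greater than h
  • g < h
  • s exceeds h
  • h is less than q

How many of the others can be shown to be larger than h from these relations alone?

8

Directly above h: s, q, m, e.
One step further: n, d, f, r (8 so far).
Nothing else is reachable above h; 8 in all.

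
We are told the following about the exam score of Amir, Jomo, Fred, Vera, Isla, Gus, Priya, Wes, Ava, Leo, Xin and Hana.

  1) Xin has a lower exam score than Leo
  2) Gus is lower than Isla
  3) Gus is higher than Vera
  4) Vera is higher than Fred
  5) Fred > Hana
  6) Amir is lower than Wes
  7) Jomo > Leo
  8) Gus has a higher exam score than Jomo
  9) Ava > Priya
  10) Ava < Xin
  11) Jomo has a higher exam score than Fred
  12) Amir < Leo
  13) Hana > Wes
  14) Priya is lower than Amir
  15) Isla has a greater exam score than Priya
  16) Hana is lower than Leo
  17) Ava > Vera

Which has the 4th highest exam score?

Leo

Piecing the relations together gives one ordering: Priya < Amir < Wes < Hana < Fred < Vera < Ava < Xin < Leo < Jomo < Gus < Isla.
The 4th largest is Leo.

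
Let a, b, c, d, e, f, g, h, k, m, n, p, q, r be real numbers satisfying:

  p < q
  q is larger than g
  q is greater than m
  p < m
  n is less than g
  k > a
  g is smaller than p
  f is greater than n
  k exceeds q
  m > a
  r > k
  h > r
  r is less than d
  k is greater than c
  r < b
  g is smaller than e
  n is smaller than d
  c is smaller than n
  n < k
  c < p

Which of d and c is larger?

d

Link the given pairs in sequence: c < n; n < g; g < p; p < q; q < k; k < r; r < d.
Together: c < n < g < p < q < k < r < d.
So c < d; d is the larger of the two.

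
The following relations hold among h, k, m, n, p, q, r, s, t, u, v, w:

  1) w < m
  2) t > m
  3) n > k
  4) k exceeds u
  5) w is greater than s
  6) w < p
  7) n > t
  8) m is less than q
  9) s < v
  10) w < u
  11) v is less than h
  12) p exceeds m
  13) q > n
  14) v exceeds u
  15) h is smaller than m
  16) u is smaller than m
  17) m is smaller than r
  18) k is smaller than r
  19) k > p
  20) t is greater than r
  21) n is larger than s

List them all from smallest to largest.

Nothing is placed below s, so it is least; from there s < w; w < u; u < v; v < h; h < m; m < p; p < k; k < r; r < t; t < n; n < q, each given directly.

s < w < u < v < h < m < p < k < r < t < n < q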